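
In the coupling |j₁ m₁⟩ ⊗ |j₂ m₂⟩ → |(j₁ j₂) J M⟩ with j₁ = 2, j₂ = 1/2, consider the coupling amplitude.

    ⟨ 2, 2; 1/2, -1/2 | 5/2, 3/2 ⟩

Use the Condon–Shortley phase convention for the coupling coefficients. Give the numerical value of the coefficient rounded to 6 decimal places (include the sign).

+√(1/5) = +0.447214

j₁+j₂−J=0  J+j₁−j₂=4  J−j₁+j₂=1  j₁+j₂+J+1=6
(j₁±m₁, j₂±m₂, J±M) = (4,0,0,1,4,1)
P² = 576/5
sum k=0..0:
  [0] +1/24 = 1/24
S = 1/24
C² = P²·S² = 1/5 ; C = +0.447214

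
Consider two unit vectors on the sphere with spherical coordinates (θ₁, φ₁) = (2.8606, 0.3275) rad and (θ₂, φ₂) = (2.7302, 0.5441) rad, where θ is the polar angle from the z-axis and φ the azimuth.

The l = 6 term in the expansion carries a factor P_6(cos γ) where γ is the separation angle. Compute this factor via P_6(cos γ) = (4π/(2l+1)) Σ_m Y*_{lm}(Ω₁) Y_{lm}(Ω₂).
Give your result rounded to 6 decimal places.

0.779906

Expand P_6 via completeness: Σ_{m} conj(Y_{6,m}) at Ω₁ times Y_{6,m} at Ω₂ —
  term(m=-6) = (0.000000, -0.000000)   from Y*(Ω₁)=(-0.000084, 0.000203), Y(Ω₂)=(-0.001960, 0.000242)
  term(m=-5) = (0.000019, -0.000037)   from Y*(Ω₁)=(0.000176, -0.002631), Y(Ω₂)=(0.014314, 0.006411)
  term(m=-4) = (0.000940, -0.001107)   from Y*(Ω₁)=(0.004980, 0.018661), Y(Ω₂)=(-0.042799, -0.061813)
  term(m=-3) = (0.018114, -0.013764)   from Y*(Ω₁)=(-0.052986, -0.079429), Y(Ω₂)=(0.014645, 0.237819)
  term(m=-2) = (0.135726, -0.062773)   from Y*(Ω₁)=(0.248363, 0.190774), Y(Ω₂)=(0.221596, -0.422962)
  term(m=-1) = (0.271178, -0.059673)   from Y*(Ω₁)=(-0.564001, -0.191610), Y(Ω₂)=(-0.398833, 0.241301)
  term(m=+0) = (-0.045137, 0.000000)   from Y*(Ω₁)=(0.331261, -0.000000), Y(Ω₂)=(-0.136259, 0.000000)
  term(m=+1) = (0.271178, 0.059673)   from Y*(Ω₁)=(0.564001, -0.191610), Y(Ω₂)=(0.398833, 0.241301)
  term(m=+2) = (0.135726, 0.062773)   from Y*(Ω₁)=(0.248363, -0.190774), Y(Ω₂)=(0.221596, 0.422962)
  term(m=+3) = (0.018114, 0.013764)   from Y*(Ω₁)=(0.052986, -0.079429), Y(Ω₂)=(-0.014645, 0.237819)
  term(m=+4) = (0.000940, 0.001107)   from Y*(Ω₁)=(0.004980, -0.018661), Y(Ω₂)=(-0.042799, 0.061813)
  term(m=+5) = (0.000019, 0.000037)   from Y*(Ω₁)=(-0.000176, -0.002631), Y(Ω₂)=(-0.014314, 0.006411)
  term(m=+6) = (0.000000, 0.000000)   from Y*(Ω₁)=(-0.000084, -0.000203), Y(Ω₂)=(-0.001960, -0.000242)
Total Σ_m = (0.806818, -0.000000). Multiply by 0.966644: (0.779906, -0.000000). P_6(cos γ) = 0.779906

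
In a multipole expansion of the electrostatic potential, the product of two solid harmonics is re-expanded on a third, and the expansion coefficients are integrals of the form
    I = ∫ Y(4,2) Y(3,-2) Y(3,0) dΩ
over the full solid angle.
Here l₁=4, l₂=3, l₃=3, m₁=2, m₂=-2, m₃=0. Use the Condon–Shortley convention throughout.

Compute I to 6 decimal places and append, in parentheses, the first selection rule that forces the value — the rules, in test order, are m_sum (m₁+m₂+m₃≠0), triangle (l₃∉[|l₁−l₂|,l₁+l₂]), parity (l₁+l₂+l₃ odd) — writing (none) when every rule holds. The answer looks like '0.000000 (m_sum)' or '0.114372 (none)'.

-0.044418 (none)

Checks pass: Σm=0; 10 even; l₃=3∈[1,7].
(2·4+1)(2·3+1)(2·3+1) = 441
Δ: 4! 4! 2! / 11! → 1/34650
sum: t=1:−1/72 t=2:+1/16 t=3:−1/72 = 5/144
3j²(4 3 3; 0 0 0) = Δ·Π!·Σ² = 2/77  (sign -1)
sum: t=0:+1/96 t=1:−1/72 = -1/288
3j²(4 3 3; 2 -2 0) = Δ·Π!·Σ² = 1/462  (sign +1)
combine: 4πI² = 441·2/77·1/462 = 3/121
take √, sign -1: I = -0.04441841
No selection rule forces the value: the integral is nonzero (none).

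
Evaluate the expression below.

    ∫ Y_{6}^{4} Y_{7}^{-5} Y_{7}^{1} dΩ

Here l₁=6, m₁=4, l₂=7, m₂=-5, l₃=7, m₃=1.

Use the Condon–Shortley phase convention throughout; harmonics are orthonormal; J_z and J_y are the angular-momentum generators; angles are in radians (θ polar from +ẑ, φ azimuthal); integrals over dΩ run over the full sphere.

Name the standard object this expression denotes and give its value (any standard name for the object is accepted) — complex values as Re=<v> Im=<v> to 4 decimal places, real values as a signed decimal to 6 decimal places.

Gaunt coefficient, +0.082830

This is a Gaunt coefficient — the integral of a triple product of spherical harmonics over the sphere.
m-sum 0 ✓  L=20 even ✓  1≤7≤13 ✓
Π(2lᵢ+1) = 13×15×15 = 2925
triangle coeff Δ(6,7,7) = 1/2444321880
Σ_t [0,6]: t=0:+1/2612736000 t=1:−1/20736000 t=2:+1/1658880 t=3:−1/746496 t=4:+1/1658880 t=5:−1/20736000 t=6:+1/2612736000 = -1/4354560
(3j)²=1000/138567 [(6 7 7; 0 0 0)], sign=+1
Σ_t [0,2]: t=0:+1/49766400 t=1:−1/72576000 t=2:+1/1393459200 = 7/995328000
(3j)²=343/83980 [(6 7 7; 4 -5 1)], sign=+1
⇒ 4πI² = 1286250/14919047
I = (+1)√(1286250/14919047/(4π)) = 0.08282992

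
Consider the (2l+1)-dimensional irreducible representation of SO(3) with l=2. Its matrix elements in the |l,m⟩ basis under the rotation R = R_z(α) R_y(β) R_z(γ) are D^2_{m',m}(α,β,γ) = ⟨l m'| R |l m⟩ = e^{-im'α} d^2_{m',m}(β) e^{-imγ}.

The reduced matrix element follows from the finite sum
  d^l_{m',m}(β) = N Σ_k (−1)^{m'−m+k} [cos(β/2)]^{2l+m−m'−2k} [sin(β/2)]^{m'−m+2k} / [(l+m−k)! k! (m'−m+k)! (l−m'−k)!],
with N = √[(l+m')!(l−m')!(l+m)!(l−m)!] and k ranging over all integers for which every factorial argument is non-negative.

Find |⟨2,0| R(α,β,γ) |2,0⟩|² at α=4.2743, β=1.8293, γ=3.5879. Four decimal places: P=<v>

D^2_{0,0}(4.2743,1.8293,3.5879) = e^{-i·0·4.2743}·d^2_{0,0}(1.8293)·e^{-i·0·3.5879}. Compute d first:
c=cos(1.829300/2)=0.610068, s=sin(1.829300/2)=0.792349; N=√[2·2·2·2]=4.000000
The bounds max(0,m−m')=0 and min(l+m,l−m')=2 give 3 terms
  k=0: (−1)^0·4.0000/(4)·0.6101^4·0.7923^0 = +0.138520
  k=1: (−1)^1·4.0000/(1)·0.6101^2·0.7923^2 = -0.934651
  k=2: (−1)^2·4.0000/(4)·0.6101^0·0.7923^4 = +0.394154
d^2_{0,0}(1.8293) = +0.138520 -0.934651 +0.394154 = -0.401977
|D^2_{0,0}|² = |d^2_{0,0}(β)|² = (-0.401977)² = 0.161585 (the z-rotation phases have unit modulus)

P=0.1616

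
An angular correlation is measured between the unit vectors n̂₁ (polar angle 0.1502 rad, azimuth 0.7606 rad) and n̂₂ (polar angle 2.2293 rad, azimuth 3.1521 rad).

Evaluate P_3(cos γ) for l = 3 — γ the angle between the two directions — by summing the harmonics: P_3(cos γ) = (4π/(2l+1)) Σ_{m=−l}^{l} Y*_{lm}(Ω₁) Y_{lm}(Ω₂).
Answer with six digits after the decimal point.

Expand P_3 via completeness: Σ_{m} conj(Y_{3,m}) at Ω₁ times Y_{3,m} at Ω₂ —
  m=-3: (-0.00091 + 0.00106j) × (-0.20632 + 0.00651j) = 0.00018 - 0.00022j  (running Σ = 0.00018 - 0.00022j)
  m=-2: (0.00112 + 0.02260j) × (-0.39112 + 0.00822j) = -0.00062 - 0.00883j  (running Σ = -0.00044 - 0.00905j)
  m=-1: (0.13621 + 0.12962j) × (-0.22296 + 0.00234j) = -0.03067 - 0.02858j  (running Σ = -0.03112 - 0.03763j)
  m=0: (0.69664 + 0.00000j) × (0.25752 + 0.00000j) = 0.17940 + 0.00000j  (running Σ = 0.14828 - 0.03763j)
  m=1: (-0.13621 + 0.12962j) × (0.22296 + 0.00234j) = -0.03067 + 0.02858j  (running Σ = 0.11761 - 0.00905j)
  m=2: (0.00112 - 0.02260j) × (-0.39112 - 0.00822j) = -0.00062 + 0.00883j  (running Σ = 0.11698 - 0.00022j)
  m=3: (0.00091 + 0.00106j) × (0.20632 + 0.00651j) = 0.00018 + 0.00022j  (running Σ = 0.11717 + 0.00000j)
Accumulated sum 0.11717 + 0.00000j; after 4π/(2l+1) scaling, 0.21034 + 0.00000j ⇒ P_3 = 0.210336

0.210336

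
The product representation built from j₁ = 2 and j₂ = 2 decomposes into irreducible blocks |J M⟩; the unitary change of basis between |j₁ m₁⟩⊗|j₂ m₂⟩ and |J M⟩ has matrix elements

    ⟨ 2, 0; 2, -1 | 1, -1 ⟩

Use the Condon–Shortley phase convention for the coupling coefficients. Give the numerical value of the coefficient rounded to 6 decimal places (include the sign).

−√(3/10) = -0.547723

j₁+j₂−J=3  J+j₁−j₂=1  J−j₁+j₂=1  j₁+j₂+J+1=6
(j₁±m₁, j₂±m₂, J±M) = (2,2,1,3,0,2)
P² = 6/5
sum k=1..1:
  [1] −1/2 = -1/2
S = -1/2
C² = P²·S² = 3/10 ; C = -0.547723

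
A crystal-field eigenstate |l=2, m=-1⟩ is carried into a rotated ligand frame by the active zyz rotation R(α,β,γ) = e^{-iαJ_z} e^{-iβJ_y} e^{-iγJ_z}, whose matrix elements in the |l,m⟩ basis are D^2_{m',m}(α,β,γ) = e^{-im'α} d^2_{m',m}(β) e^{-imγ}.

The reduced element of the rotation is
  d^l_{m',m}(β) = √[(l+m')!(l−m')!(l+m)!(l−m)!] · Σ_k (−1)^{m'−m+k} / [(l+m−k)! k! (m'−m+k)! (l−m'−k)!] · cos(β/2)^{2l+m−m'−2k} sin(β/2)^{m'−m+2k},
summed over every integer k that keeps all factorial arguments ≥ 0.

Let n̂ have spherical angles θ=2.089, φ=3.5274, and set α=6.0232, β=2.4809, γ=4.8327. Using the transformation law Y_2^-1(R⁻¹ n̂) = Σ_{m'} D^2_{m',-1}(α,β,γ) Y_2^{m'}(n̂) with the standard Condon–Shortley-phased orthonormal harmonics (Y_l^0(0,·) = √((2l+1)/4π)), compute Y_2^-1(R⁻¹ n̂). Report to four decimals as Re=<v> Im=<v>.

Need the full column D^2_{m',-1} for m'=−2..2 at α=6.0232, β=2.4809, γ=4.8327.
cos(β/2)=0.324371, sin(β/2)=0.945930
d^2_{-2,-1}: single k=1 term ⇒ +0.064567;  D = -0.025124-0.059479i
d^2_{-1,-1}: k∈[0..1] ⇒ +0.011070 -0.282438 = -0.271367;  D = +0.037780+0.268724i
d^2_{0,-1}: k∈[0..1] ⇒ -0.079079 +0.672503 = +0.593424;  D = +0.071223-0.589135i
d^2_{1,-1}: k∈[0..1] ⇒ +0.282438 -0.800638 = -0.518200;  D = -0.192354+0.481177i
d^2_{2,-1}: single k=0 term ⇒ -0.549096;  D = -0.328042+0.440336i
Y_2^{m'}(θ=2.089,φ=3.5274) and Σ D·Y over m':
  (-0.0251-0.0595i)·(+0.2089-0.2033i)  (+0.0378+0.2687i)·(+0.3080-0.1251i)  (+0.0712-0.5891i)·(-0.0833+0.0000i)  (-0.1924+0.4812i)·(-0.3080-0.1251i)  (-0.3280+0.4403i)·(+0.2089+0.2033i)
Y_2^-1(R⁻¹ n̂) = -0.016632+0.020958i

Re=-0.0166 Im=0.0210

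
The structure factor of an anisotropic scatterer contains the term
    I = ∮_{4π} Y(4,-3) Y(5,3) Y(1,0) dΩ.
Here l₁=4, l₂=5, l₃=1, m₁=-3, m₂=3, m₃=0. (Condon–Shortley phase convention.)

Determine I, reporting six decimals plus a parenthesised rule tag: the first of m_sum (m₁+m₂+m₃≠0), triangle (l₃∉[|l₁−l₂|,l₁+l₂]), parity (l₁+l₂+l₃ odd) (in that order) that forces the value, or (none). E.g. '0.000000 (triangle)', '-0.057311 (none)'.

-0.196426 (none)

m-sum 0 ✓  L=10 even ✓  1≤1≤9 ✓
Π(2lᵢ+1) = 9×11×3 = 297
triangle coeff Δ(4,5,1) = 1/495
Σ_t [4,4]: t=4:+1/576 = 1/576
(3j)²=5/99 [(4 5 1; 0 0 0)], sign=-1
Σ_t [7,7]: t=7:−1/5040 = -1/5040
(3j)²=16/495 [(4 5 1; -3 3 0)], sign=+1
⇒ 4πI² = 16/33
I = (-1)√(16/33/(4π)) = -0.19642560
No selection rule forces the value: the integral is nonzero (none).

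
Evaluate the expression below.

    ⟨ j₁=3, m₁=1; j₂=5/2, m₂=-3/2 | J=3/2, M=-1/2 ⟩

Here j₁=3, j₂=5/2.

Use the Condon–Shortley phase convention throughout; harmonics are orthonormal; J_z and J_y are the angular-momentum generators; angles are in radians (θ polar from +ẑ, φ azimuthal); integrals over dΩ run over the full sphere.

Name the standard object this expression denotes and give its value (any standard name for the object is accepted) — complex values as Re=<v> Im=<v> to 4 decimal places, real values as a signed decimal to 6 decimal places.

This is a Clebsch–Gordan (vector-coupling) coefficient.
√[4·4!2!1!/8! · 4!2!1!4!1!2!] = √(384/35)
  +(−1)^0/∏(0,4,2,1,0,0)! = 1/48  (running 1/48)
  +(−1)^1/∏(1,3,1,0,1,1)! = -1/6  (running -7/48)
⟨..|..⟩ = √(384/35)·(-7/48) = -0.483046

Clebsch–Gordan coefficient, −√(7/30) ≈ -0.483046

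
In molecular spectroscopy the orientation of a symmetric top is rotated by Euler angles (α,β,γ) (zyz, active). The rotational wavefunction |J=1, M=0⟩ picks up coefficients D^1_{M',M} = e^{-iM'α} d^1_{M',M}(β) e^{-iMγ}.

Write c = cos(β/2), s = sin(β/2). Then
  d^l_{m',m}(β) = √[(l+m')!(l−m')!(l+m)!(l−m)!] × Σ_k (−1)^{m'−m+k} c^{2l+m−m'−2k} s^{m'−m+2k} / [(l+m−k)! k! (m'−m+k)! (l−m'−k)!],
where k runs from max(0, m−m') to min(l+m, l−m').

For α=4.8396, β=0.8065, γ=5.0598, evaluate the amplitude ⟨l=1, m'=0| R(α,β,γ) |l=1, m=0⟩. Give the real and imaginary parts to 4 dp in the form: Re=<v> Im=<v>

Re=0.6920 Im=0.0000

First d^1_{0,0}(β=0.8065), then the phase factors e^{-i(0)α} and e^{-i(0)γ}:
c=cos(0.806500/2)=0.919791, s=sin(0.806500/2)=0.392410; N=√[1·1·1·1]=1.000000
k: max(0,(0)−(0))=0 … min(1+(0),1−(0))=1
  k=0: (−1)^0·1.0000/(1)·0.9198^2·0.3924^0 = +0.846015
  k=1: (−1)^1·1.0000/(1)·0.9198^0·0.3924^2 = -0.153985
d^1_{0,0}(0.8065) = +0.846015 -0.153985 = +0.692029
D = (+1.000000+0.000000i)·(+0.692029)·(+1.000000+0.000000i) = +0.692029+0.000000i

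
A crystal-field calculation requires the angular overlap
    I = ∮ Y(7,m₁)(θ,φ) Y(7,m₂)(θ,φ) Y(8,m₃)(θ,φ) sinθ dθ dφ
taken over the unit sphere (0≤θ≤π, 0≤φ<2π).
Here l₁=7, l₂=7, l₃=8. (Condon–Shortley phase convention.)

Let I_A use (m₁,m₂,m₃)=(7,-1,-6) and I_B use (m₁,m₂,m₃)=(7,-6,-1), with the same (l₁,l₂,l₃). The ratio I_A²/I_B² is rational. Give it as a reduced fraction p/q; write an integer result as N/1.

Shared (l₁,l₂,l₃)=(7,7,8): N and (l;000)² cancel in I_A²/I_B².
A: Δ = 6!·8!·8!/23! = 1/22086194130; Racah Σ t=0..0: t=0:+1/41803776000 = 1/41803776000; ⇒ 3j(7 7 8; 7 -1 -6)² = 1274/111435, sgn +1
B: Δ = 6!·8!·8!/23! = 1/22086194130; Racah Σ t=0..0: t=0:+1/146313216000 = 1/146313216000; ⇒ 3j(7 7 8; 7 -6 -1)² = 78/37145, sgn -1
I_A²/I_B² = (1274/111435)/(78/37145) = 49/9

49/9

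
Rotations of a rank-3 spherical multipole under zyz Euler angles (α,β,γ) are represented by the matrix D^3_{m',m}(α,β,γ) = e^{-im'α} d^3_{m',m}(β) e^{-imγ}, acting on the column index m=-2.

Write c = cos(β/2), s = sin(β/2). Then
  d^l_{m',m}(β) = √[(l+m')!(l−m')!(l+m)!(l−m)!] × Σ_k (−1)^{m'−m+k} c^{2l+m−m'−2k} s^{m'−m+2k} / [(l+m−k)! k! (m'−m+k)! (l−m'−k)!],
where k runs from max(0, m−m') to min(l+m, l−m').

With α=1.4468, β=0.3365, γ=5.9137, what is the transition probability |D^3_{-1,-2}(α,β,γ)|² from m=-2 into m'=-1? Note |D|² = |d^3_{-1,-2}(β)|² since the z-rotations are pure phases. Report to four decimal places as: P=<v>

P=0.2160

First d^3_{-1,-2}(β=0.3365), then the phase factors e^{-i(-1)α} and e^{-i(-2)γ}:
c=cos(0.336500/2)=0.985879, s=sin(0.336500/2)=0.167457; N=√[2·24·1·120]=75.894664
Admissible k: 0..1 (factorial args all ≥0)
  k=0: (−1)^1·75.8947/(24)·0.9859^5·0.1675^1 = -0.493200
  k=1: (−1)^2·75.8947/(12)·0.9859^3·0.1675^3 = +0.028459
d^3_{-1,-2}(0.3365) = -0.493200 +0.028459 = -0.464741
|D^3_{-1,-2}|² = |d^3_{-1,-2}(β)|² = (-0.464741)² = 0.215984 (the z-rotation phases have unit modulus)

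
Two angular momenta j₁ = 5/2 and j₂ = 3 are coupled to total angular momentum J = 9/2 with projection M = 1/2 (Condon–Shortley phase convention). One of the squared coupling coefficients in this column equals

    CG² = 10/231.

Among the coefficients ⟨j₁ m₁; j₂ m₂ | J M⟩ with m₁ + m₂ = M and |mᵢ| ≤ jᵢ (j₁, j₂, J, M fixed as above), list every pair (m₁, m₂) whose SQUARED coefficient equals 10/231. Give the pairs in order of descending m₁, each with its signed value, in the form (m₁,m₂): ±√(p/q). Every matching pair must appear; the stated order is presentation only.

(1/2,0): +√(10/231)

Admissible pairs with m₁+m₂ = M = 1/2: (-5/2,3), (-3/2,2), (-1/2,1), (1/2,0), (3/2,-1), (5/2,-2)
  (m₁,m₂)=(5/2,-2): CG² = 125/1386, CG = +√(125/1386)
  (m₁,m₂)=(3/2,-1): CG² = 35/99, CG = +√(35/99)
  (m₁,m₂)=(1/2,0): CG² = 10/231, CG = +√(10/231)   ← matches the target
  (m₁,m₂)=(-1/2,1): CG² = 160/693, CG = −√(160/693)
  (m₁,m₂)=(-3/2,2): CG² = 361/1386, CG = −√(361/1386)
  (m₁,m₂)=(-5/2,3): CG² = 5/231, CG = −√(5/231)
Pairs with CG² = 10/231: (1/2,0): +√(10/231)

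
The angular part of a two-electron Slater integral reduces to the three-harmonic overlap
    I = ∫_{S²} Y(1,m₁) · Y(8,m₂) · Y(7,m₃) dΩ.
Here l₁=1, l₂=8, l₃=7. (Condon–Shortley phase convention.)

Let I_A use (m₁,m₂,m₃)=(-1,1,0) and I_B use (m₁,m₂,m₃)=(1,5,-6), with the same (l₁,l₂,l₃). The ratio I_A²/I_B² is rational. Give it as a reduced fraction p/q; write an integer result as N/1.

12/1

Shared (l₁,l₂,l₃)=(1,8,7): N and (l;000)² cancel in I_A²/I_B².
A: Δ = 2!·0!·14!/17! = 1/2040; Racah Σ t=2..2: t=2:+1/50803200 = 1/50803200; ⇒ 3j(1 8 7; -1 1 0)² = 3/170, sgn -1
B: Δ = 2!·0!·14!/17! = 1/2040; Racah Σ t=0..0: t=0:+1/12454041600 = 1/12454041600; ⇒ 3j(1 8 7; 1 5 -6)² = 1/680, sgn -1
I_A²/I_B² = (3/170)/(1/680) = 12/1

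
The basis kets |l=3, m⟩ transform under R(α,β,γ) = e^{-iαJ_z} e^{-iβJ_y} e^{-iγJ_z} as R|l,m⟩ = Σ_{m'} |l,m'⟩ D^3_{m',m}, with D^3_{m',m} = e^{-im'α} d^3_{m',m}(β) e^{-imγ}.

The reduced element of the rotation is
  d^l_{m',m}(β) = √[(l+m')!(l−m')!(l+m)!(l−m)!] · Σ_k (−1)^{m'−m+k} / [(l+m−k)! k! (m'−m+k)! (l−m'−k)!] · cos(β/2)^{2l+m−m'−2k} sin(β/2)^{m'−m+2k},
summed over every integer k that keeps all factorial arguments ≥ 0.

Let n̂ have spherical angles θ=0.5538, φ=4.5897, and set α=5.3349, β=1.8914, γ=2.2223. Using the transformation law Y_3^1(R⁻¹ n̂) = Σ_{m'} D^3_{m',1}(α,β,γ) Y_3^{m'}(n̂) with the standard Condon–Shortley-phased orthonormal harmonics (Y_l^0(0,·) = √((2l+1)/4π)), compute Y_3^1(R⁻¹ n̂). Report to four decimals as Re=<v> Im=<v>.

Need the full column D^3_{m',1} for m'=−3..3 at α=5.3349, β=1.8914, γ=2.2223.
cos(β/2)=0.585175, sin(β/2)=0.810907
d^3_{-3,1}: single k=4 term ⇒ +0.573458;  D = +0.199203+0.537747i
d^3_{-2,1}: k∈[3..4] ⇒ +0.675773 -0.648845 = +0.026929;  D = -0.015061+0.022323i
d^3_{-1,1}: k∈[2..4] ⇒ +0.462634 -1.184529 +0.284332 = -0.437564;  D = +0.437380-0.012684i
d^3_{0,1}: k∈[1..3] ⇒ +0.192749 -1.110409 +0.710774 = -0.206886;  D = +0.125452+0.164510i
d^3_{1,1}: k∈[0..2] ⇒ +0.040153 -0.616845 +0.888397 = +0.311705;  D = +0.091156-0.298078i
d^3_{2,1}: k∈[0..1] ⇒ -0.175955 +0.675773 = +0.499818;  D = +0.473537-0.159942i
d^3_{3,1}: single k=0 term ⇒ +0.298629;  D = +0.242603+0.174134i
Y_3^{m'}(θ=0.5538,φ=4.5897) and Σ D·Y over m':
  (+0.1992+0.5377i)·(+0.0218-0.0566i)  (-0.0151+0.0223i)·(-0.2332-0.0584i)  (+0.4374-0.0127i)·(-0.0544+0.4415i)  (+0.1255+0.1645i)·(+0.1958+0.0000i)  (+0.0912-0.2981i)·(+0.0544+0.4415i)  (+0.4735-0.1599i)·(-0.2332+0.0584i)  (+0.2426+0.1741i)·(-0.0218-0.0566i)
Y_3^1(R⁻¹ n̂) = +0.085995+0.293568i

Re=0.0860 Im=0.2936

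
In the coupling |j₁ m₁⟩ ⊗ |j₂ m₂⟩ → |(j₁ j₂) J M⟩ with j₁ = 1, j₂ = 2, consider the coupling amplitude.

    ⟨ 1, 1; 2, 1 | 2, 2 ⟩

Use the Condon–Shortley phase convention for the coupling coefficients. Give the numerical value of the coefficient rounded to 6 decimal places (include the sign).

j₁+j₂−J=1  J+j₁−j₂=1  J−j₁+j₂=3  j₁+j₂+J+1=6
(j₁±m₁, j₂±m₂, J±M) = (2,0,3,1,4,0)
P² = 12
sum k=0..0:
  [0] +1/6 = 1/6
S = 1/6
C² = P²·S² = 1/3 ; C = +0.577350

+0.577350  (= +√(1/3))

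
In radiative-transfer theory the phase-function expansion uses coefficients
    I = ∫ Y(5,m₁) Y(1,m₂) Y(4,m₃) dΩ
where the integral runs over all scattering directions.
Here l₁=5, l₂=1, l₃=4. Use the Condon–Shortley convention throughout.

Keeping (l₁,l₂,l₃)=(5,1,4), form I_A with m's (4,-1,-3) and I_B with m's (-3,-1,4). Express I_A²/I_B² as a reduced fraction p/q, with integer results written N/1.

l's match ⇒ only the (l;m) 3-j factors differ between A and B.
A: triangle coeff Δ(5,1,4) = 1/495; Σ_t [0,0]: t=0:+1/10080 = 1/10080; (3j)²=4/55 [(5 1 4; 4 -1 -3)], sign=-1
B: triangle coeff Δ(5,1,4) = 1/495; Σ_t [0,0]: t=0:+1/80640 = 1/80640; (3j)²=1/495 [(5 1 4; -3 -1 4)], sign=+1
I_A²/I_B² = (4/55)/(1/495) = 36/1

36/1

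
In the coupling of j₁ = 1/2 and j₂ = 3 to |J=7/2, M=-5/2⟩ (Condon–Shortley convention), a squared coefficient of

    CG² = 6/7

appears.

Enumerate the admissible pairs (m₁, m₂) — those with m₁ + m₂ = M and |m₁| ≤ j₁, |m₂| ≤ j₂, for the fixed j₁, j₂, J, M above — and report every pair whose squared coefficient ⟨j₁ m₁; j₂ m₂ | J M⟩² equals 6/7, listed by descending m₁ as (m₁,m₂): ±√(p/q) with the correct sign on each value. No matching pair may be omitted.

(-1/2,-2): +√(6/7)

Admissible pairs with m₁+m₂ = M = -5/2: (-1/2,-2), (1/2,-3)
  (m₁,m₂)=(1/2,-3): CG² = 1/7, CG = +√(1/7)
  (m₁,m₂)=(-1/2,-2): CG² = 6/7, CG = +√(6/7)   ← matches the target
Pairs with CG² = 6/7: (-1/2,-2): +√(6/7)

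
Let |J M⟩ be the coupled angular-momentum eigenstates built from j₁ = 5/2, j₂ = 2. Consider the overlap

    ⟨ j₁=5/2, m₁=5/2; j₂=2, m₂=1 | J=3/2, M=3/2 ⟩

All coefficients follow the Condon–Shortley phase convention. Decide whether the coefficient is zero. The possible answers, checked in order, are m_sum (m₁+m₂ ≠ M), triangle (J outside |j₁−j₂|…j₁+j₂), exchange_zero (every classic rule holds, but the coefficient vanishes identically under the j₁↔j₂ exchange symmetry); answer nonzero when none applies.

m-sum: m₁+m₂ = 5/2+1 = 7/2, M = 3/2  ✗ ⇒ coefficient is 0

m_sum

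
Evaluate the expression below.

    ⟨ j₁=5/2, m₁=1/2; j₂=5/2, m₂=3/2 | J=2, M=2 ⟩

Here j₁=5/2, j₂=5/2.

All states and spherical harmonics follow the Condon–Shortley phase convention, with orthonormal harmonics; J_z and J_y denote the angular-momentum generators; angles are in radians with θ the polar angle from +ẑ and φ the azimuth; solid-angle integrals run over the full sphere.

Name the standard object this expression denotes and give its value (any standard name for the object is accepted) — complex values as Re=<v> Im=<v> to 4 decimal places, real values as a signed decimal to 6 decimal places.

This is a Clebsch–Gordan (vector-coupling) coefficient.
j₁+j₂−J=3  J+j₁−j₂=2  J−j₁+j₂=2  j₁+j₂+J+1=8
(j₁±m₁, j₂±m₂, J±M) = (3,2,4,1,4,0)
P² = 144/7
sum k=2..2:
  [2] +1/8 = 1/8
S = 1/8
C² = P²·S² = 9/28 ; C = +0.566947

Clebsch–Gordan coefficient, +√(9/28) ≈ +0.566947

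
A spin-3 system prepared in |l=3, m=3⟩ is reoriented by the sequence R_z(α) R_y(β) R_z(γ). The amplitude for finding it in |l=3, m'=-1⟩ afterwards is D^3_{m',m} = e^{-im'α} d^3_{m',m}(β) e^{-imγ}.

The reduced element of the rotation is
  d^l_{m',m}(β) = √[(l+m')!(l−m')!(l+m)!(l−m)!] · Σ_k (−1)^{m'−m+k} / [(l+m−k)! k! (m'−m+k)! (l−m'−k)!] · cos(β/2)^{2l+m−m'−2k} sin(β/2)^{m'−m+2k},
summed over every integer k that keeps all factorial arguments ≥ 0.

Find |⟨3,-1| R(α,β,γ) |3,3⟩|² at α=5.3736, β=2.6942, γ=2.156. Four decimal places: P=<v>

P=0.0297

D^3_{-1,3}(5.3736,2.6942,2.1560) = e^{-i·-1·5.3736}·d^3_{-1,3}(2.6942)·e^{-i·3·2.1560}. Compute d first:
Half-angle: c=0.221835, s=0.975084. N=√(2·24·720·1)=185.903201
k: max(0,(3)−(-1))=4 … min(3+(3),3−(-1))=4
  k=4: (−1)^0·185.9032/(48)·0.2218^2·0.9751^4 = +0.172296
d^3_{-1,3}(2.6942) = +0.172296
|D^3_{-1,3}|² = |d^3_{-1,3}(β)|² = (+0.172296)² = 0.029686 (the z-rotation phases have unit modulus)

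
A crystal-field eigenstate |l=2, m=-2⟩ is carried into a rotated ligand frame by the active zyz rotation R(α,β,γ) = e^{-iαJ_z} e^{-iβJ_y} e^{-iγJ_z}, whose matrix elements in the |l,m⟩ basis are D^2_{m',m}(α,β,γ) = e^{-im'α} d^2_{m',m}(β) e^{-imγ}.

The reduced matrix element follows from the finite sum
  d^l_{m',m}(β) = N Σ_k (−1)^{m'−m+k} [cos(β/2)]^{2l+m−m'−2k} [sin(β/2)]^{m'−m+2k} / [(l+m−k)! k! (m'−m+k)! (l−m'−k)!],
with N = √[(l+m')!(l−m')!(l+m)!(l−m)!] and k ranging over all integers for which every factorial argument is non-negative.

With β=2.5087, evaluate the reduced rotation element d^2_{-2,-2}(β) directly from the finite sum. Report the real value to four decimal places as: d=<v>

d=0.0094

d^2_{-2,-2}(β=2.5087) via the finite sum:
Half-angle: c=0.311191, s=0.950347. N=√(1·24·1·24)=24.000000
k: max(0,(-2)−(-2))=0 … min(2+(-2),2−(-2))=0
  k=0: (−1)^0·24.0000/(24)·0.3112^4·0.9503^0 = +0.009378
d^2_{-2,-2}(2.5087) = +0.009378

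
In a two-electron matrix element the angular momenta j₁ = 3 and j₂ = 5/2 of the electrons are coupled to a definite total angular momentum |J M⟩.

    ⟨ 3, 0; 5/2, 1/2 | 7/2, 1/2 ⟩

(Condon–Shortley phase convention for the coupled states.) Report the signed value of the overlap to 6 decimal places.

√[8·2!4!3!/10! · 3!3!3!2!4!3!] = √(6912/175)
  +(−1)^0/∏(0,2,3,3,1,0)! = 1/72  (running 1/72)
  +(−1)^1/∏(1,1,2,2,2,1)! = -1/8  (running -1/9)
  +(−1)^2/∏(2,0,1,1,3,2)! = 1/24  (running -5/72)
⟨..|..⟩ = √(6912/175)·(-5/72) = -0.436436

-0.436436  (= −√(4/21))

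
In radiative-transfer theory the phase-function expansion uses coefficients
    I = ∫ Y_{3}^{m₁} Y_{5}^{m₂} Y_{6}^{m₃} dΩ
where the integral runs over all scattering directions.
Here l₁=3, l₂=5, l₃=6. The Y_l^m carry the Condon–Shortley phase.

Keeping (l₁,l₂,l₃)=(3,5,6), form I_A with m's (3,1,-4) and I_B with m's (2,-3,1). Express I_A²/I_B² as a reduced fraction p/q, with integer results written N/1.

21/16

Shared (l₁,l₂,l₃)=(3,5,6): N and (l;000)² cancel in I_A²/I_B².
A: Δ = 2!·4!·8!/15! = 1/675675; Racah Σ t=0..0: t=0:+1/69120 = 1/69120; ⇒ 3j(3 5 6; 3 1 -4)² = 4/143, sgn +1
B: Δ = 2!·4!·8!/15! = 1/675675; Racah Σ t=0..1: t=0:+1/17280 t=1:−1/120960 = 1/20160; ⇒ 3j(3 5 6; 2 -3 1)² = 64/3003, sgn -1
I_A²/I_B² = (4/143)/(64/3003) = 21/16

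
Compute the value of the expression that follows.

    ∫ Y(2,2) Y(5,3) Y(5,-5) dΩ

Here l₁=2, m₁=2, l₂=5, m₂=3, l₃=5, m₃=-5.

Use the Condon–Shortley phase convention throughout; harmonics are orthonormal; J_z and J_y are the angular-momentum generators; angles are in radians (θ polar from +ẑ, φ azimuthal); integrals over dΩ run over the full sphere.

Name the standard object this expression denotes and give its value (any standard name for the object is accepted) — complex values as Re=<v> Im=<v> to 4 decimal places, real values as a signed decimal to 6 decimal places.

Gaunt coefficient, +0.088588

This is a Gaunt coefficient — the integral of a triple product of spherical harmonics over the sphere.
m-sum 0 ✓  L=12 even ✓  3≤5≤7 ✓
Π(2lᵢ+1) = 5×11×11 = 605
triangle coeff Δ(2,5,5) = 1/38610
Σ_t [0,2]: t=0:+1/2880 t=1:−1/576 t=2:+1/2880 = -1/960
(3j)²=10/429 [(2 5 5; 0 0 0)], sign=+1
Σ_t [0,0]: t=0:+1/161280 = 1/161280
(3j)²=1/143 [(2 5 5; 2 3 -5)], sign=+1
⇒ 4πI² = 50/507
I = (+1)√(50/507/(4π)) = 0.08858824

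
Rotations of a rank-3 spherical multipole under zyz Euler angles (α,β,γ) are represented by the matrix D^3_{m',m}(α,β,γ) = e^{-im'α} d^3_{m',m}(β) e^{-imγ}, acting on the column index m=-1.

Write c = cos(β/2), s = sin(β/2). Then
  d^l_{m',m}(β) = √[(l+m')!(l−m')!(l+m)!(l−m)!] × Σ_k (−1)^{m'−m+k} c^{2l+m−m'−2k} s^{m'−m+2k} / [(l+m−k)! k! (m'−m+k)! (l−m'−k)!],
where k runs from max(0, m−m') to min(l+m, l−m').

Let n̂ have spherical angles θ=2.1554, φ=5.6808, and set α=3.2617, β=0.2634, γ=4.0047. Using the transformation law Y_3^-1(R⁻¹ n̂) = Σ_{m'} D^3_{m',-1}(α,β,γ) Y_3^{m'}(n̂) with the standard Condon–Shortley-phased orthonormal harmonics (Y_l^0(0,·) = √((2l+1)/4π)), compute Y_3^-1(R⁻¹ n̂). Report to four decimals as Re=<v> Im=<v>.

Re=-0.0550 Im=0.3251

Need the full column D^3_{m',-1} for m'=−3..3 at α=3.2617, β=0.2634, γ=4.0047.
cos(β/2)=0.991340, sin(β/2)=0.131320
d^3_{-3,-1}: single k=2 term ⇒ +0.064505;  D = +0.021959+0.060653i
d^3_{-2,-1}: k∈[1..2] ⇒ +0.397597 -0.013954 = +0.383643;  D = -0.172882-0.342482i
d^3_{-1,-1}: k∈[0..2] ⇒ +0.949153 -0.133242 +0.001754 = +0.817664;  D = +0.453272+0.680529i
d^3_{0,-1}: k∈[0..2] ⇒ -0.435546 +0.022928 -0.000134 = -0.412751;  D = +0.268321+0.313636i
d^3_{1,-1}: k∈[0..2] ⇒ +0.099931 -0.002338 +0.000005 = +0.097598;  D = +0.071876+0.066025i
d^3_{2,-1}: k∈[0..1] ⇒ -0.013954 +0.000122 = -0.013831;  D = +0.011234+0.008069i
d^3_{3,-1}: single k=0 term ⇒ +0.001132;  D = +0.000992+0.000545i
Y_3^{m'}(θ=2.1554,φ=5.6808) and Σ D·Y over m':
  (+0.0220+0.0607i)·(-0.0567+0.2352i)  (-0.1729-0.3425i)·(-0.1404-0.3662i)  (+0.4533+0.6805i)·(+0.1161+0.0798i)  (+0.2683+0.3136i)·(+0.3042+0.0000i)  (+0.0719+0.0660i)·(-0.1161+0.0798i)  (+0.0112+0.0081i)·(-0.1404+0.3662i)  (+0.0010+0.0005i)·(+0.0567+0.2352i)
Y_3^-1(R⁻¹ n̂) = -0.054972+0.325054i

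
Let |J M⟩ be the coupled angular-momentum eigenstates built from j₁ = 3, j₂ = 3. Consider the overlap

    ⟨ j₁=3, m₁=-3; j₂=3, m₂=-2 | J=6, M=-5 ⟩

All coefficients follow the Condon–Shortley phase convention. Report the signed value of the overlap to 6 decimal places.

+0.707107  (= +√(1/2))

triangle: 0!·6!·6!/13! = 518400/6227020800
(j±m)!: 0!·6!·1!·5!·1!·11! = 3448811520000
prefactor² = (2J+1)·Δ·N² = 3732480000
  k=0: +1/(0!·0!·6!·1!·0!·5!) = 1/86400
Σ = 1/86400  ⇒  CG² = 3732480000·(1/86400)² = 1/2
CG = +√(1/2) = +0.707107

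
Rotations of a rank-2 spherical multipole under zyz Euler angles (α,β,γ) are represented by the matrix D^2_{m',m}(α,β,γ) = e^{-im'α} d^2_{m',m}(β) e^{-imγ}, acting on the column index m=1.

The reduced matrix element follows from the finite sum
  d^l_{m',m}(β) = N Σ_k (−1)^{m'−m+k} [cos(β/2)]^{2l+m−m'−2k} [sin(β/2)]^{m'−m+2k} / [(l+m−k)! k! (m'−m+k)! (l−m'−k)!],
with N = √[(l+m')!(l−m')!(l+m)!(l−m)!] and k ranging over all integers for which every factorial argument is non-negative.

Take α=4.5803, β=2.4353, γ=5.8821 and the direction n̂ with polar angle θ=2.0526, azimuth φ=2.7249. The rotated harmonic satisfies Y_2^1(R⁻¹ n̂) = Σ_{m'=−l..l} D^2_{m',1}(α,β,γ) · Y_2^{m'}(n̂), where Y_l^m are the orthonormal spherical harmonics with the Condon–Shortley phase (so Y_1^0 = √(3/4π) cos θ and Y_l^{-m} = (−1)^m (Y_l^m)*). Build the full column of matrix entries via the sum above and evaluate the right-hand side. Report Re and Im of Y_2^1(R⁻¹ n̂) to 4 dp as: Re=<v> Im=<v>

Re=-0.1156 Im=0.0873

Need the full column D^2_{m',1} for m'=−2..2 at α=4.5803, β=2.4353, γ=5.8821.
cos(β/2)=0.345852, sin(β/2)=0.938289
d^2_{-2,1}: single k=3 term ⇒ +0.571387;  D = -0.566040-0.077983i
d^2_{-1,1}: k∈[2..3] ⇒ +0.315918 -0.775081 = -0.459163;  D = -0.122029+0.442650i
d^2_{0,1}: k∈[1..2] ⇒ +0.095078 -0.699803 = -0.604724;  D = -0.556732-0.236095i
d^2_{1,1}: k∈[0..1] ⇒ +0.014307 -0.315918 = -0.301611;  D = +0.153300-0.259747i
d^2_{2,1}: single k=0 term ⇒ -0.077631;  D = +0.061077+0.047919i
Y_2^{m'}(θ=2.0526,φ=2.7249) and Σ D·Y over m':
  (-0.5660-0.0780i)·(+0.2040+0.2245i)  (-0.1220+0.4427i)·(+0.2901+0.1284i)  (-0.5567-0.2361i)·(-0.1122+0.0000i)  (+0.1533-0.2597i)·(-0.2901+0.1284i)  (+0.0611+0.0479i)·(+0.2040-0.2245i)
Y_2^1(R⁻¹ n̂) = -0.115591+0.087328i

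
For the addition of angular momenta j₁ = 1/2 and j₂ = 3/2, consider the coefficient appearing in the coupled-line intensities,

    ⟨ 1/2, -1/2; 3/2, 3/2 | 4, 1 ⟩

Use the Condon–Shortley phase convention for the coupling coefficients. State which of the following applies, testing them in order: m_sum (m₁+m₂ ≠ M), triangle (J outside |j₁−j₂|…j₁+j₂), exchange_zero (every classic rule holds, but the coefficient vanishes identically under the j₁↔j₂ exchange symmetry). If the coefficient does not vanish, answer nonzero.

triangle

m-sum: m₁+m₂ = -1/2+3/2 = 1, M = 1  ✓
triangle: need |j₁−j₂| ≤ J ≤ j₁+j₂, i.e. J ∈ [1, 2]; J = 4 is outside ✗ ⇒ coefficient is 0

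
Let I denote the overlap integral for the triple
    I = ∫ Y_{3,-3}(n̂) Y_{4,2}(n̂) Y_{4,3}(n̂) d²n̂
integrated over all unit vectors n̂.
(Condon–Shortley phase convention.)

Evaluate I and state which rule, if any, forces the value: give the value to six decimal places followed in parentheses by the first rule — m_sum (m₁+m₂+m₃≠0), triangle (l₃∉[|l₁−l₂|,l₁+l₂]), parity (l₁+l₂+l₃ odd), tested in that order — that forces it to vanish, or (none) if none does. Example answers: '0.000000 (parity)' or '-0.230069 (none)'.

0.000000 (m_sum)

-3 + 2 + 3 = 2 ≠ 0: azimuthal integral kills it; I = 0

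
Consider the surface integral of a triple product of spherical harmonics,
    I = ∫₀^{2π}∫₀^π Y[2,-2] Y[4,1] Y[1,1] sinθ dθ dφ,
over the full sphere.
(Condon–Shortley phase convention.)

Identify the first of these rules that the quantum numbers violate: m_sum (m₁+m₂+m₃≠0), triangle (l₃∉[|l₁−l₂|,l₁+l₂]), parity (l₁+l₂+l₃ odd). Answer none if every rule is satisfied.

triangle

m₁+m₂+m₃ = -2 + 1 + 1 = 0  ✓
triangle: need |l₁−l₂| ≤ l₃ ≤ l₁+l₂ = [2,6]; l₃=1 is outside  ✗
parity: l₁+l₂+l₃ = 7 is odd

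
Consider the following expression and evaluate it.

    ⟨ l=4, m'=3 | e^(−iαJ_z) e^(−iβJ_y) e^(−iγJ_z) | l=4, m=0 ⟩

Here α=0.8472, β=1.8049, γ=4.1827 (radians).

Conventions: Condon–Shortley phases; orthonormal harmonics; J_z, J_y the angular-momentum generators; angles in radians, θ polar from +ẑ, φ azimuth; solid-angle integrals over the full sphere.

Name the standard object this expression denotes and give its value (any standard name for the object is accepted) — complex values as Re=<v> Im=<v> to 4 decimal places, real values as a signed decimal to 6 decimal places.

Wigner D-matrix element, Re=-0.2606 Im=-0.1783

This is a Wigner D-matrix element — the rotation-matrix element ⟨l m'| R(α,β,γ) |l m⟩ in the angular-momentum basis.
First d^4_{3,0}(β=1.8049), then the phase factors e^{-i(3)α} and e^{-i(0)γ}:
With c≡cos(β/2)=0.619689 and s≡sin(β/2)=0.784848, N=[5040·1·24·24]^{1/2}=1703.830978
The bounds max(0,m−m')=0 and min(l+m,l−m')=1 give 2 terms
  k=0: (−1)^3·1703.8310/(144)·0.6197^5·0.7848^3 = -0.522743
  k=1: (−1)^4·1703.8310/(144)·0.6197^3·0.7848^5 = +0.838517
d^4_{3,0}(1.8049) = -0.522743 +0.838517 = +0.315773
Phases: e^{-i·(3)·0.8472}=-0.825340-0.564636i, e^{-i·(0)·4.1827}=+1.000000+0.000000i ⇒ D=-0.260620-0.178297i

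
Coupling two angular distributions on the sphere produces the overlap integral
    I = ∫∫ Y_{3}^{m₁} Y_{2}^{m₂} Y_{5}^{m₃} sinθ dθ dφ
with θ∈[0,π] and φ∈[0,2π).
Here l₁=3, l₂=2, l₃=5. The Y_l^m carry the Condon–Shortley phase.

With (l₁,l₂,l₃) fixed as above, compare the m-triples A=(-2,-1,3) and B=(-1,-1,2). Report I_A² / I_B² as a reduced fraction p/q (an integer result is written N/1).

Shared (l₁,l₂,l₃)=(3,2,5): N and (l;000)² cancel in I_A²/I_B².
A: Δ = 0!·6!·4!/11! = 1/2310; Racah Σ t=0..0: t=0:+1/720 = 1/720; ⇒ 3j(3 2 5; -2 -1 3)² = 8/165, sgn +1
B: Δ = 0!·6!·4!/11! = 1/2310; Racah Σ t=0..0: t=0:+1/288 = 1/288; ⇒ 3j(3 2 5; -1 -1 2)² = 1/22, sgn -1
I_A²/I_B² = (8/165)/(1/22) = 16/15

16/15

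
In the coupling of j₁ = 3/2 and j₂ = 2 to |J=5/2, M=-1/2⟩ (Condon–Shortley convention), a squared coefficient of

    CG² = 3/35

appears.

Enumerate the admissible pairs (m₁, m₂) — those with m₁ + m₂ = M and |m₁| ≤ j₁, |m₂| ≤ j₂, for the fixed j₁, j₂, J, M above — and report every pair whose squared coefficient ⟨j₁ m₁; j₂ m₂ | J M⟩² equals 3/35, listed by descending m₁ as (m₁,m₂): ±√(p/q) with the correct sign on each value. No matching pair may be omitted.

Admissible pairs with m₁+m₂ = M = -1/2: (-3/2,1), (-1/2,0), (1/2,-1), (3/2,-2)
  (m₁,m₂)=(3/2,-2): CG² = 6/35, CG = +√(6/35)
  (m₁,m₂)=(1/2,-1): CG² = 5/14, CG = +√(5/14)
  (m₁,m₂)=(-1/2,0): CG² = 3/35, CG = −√(3/35)   ← matches the target
  (m₁,m₂)=(-3/2,1): CG² = 27/70, CG = −√(27/70)
Pairs with CG² = 3/35: (-1/2,0): −√(3/35)

(-1/2,0): −√(3/35)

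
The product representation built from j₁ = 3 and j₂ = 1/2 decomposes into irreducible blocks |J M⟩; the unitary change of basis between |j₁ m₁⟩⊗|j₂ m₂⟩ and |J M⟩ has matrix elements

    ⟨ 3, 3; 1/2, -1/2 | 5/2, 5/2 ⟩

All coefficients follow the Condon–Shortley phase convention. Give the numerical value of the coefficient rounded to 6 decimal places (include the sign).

triangle: 1!×5!×0!/7! = 120/5040
(j±m)!: 6!×0!×0!×1!×5!×0! = 86400
prefactor² = (2J+1)×Δ×N² = 86400/7
  k=0: +1/(0!×1!×0!×0!×5!×0!) = 1/120
Σ = 1/120  ⇒  CG² = 86400/7×(1/120)² = 6/7
CG = +√(6/7) = +0.925820

+√(6/7) = +0.925820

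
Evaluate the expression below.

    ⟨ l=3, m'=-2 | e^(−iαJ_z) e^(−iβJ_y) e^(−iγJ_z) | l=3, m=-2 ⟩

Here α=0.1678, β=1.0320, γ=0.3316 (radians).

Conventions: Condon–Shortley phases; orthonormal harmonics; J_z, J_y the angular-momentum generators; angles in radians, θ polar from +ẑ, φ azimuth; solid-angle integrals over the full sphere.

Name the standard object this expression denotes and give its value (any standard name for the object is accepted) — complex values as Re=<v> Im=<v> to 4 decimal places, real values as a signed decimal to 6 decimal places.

This is a Wigner D-matrix element — the rotation-matrix element ⟨l m'| R(α,β,γ) |l m⟩ in the angular-momentum basis.
D^3_{-2,-2}(0.1678,1.0320,0.3316) = e^{-i·-2·0.1678}·d^3_{-2,-2}(1.0320)·e^{-i·-2·0.3316}. Compute d first:
c=cos(1.032000/2)=0.869800, s=sin(1.032000/2)=0.493405; N=√[1·120·1·120]=120.000000
The bounds max(0,m−m')=0 and min(l+m,l−m')=1 give 2 terms
  k=0: (−1)^0·120.0000/(120)·0.8698^6·0.4934^0 = +0.433028
  k=1: (−1)^1·120.0000/(24)·0.8698^4·0.4934^2 = -0.696713
d^3_{-2,-2}(1.0320) = +0.433028 -0.696713 = -0.263685
D = (+0.944213+0.329336i)·(-0.263685)·(+0.788026+0.615642i) = -0.142736-0.221713i

Wigner D-matrix element, Re=-0.1427 Im=-0.2217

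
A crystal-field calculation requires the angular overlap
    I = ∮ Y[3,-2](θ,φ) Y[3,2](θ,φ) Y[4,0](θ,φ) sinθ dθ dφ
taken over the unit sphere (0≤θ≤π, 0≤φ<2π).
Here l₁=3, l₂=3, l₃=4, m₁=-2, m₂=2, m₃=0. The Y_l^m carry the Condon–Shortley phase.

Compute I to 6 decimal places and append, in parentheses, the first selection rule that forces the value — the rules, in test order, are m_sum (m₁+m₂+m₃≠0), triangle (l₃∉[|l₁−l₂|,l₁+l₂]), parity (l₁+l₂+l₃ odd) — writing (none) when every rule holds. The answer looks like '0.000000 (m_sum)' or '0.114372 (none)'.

Rules hold: Σm=0, L=10 even, 0≤4≤6.
N = 7·7·9 = 441
Δ = 2!·4!·4!/11! = 1/34650
Racah Σ t=0..2: t=0:+1/72 t=1:−1/16 t=2:+1/72 = -5/144
⇒ 3j(3 3 4; 0 0 0)² = 2/77, sgn -1
Racah Σ t=1..2: t=1:−1/576 t=2:+1/72 = 7/576
⇒ 3j(3 3 4; -2 2 0)² = 7/198, sgn +1
4πI² = N·(3j₀)²·(3jₘ)² = 49/121
I = -1·√(0.404959/4π) = -0.17951487
No selection rule forces the value: the integral is nonzero (none).

-0.179515 (none)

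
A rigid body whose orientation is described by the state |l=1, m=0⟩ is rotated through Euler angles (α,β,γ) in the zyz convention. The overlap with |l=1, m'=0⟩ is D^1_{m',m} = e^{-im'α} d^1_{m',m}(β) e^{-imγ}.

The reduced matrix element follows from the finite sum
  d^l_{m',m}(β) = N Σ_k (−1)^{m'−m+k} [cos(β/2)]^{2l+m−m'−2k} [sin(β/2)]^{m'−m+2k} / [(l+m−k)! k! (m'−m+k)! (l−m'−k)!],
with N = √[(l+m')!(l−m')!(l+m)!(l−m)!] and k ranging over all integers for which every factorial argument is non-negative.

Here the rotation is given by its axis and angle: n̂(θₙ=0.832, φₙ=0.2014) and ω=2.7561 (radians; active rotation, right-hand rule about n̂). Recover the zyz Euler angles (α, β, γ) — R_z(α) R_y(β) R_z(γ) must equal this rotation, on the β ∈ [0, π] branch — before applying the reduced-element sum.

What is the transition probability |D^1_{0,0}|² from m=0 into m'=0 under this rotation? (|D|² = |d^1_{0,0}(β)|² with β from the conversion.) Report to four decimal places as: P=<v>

Axis–angle → zyz. n̂ = (sinθₙcosφₙ, sinθₙsinφₙ, cosθₙ) = (+0.724337, +0.147886, +0.673399), ω = 2.7561.
R = I cosω + sinω [n̂]ₓ + (1−cosω) n̂n̂ᵀ gives
  R = [+0.084211, -0.046830, +0.995347; +0.459586, -0.884478, -0.080497; +0.884132, +0.464227, -0.052960]
β = atan2(√(R₁₃²+R₂₃²), R₃₃) = 1.623782; α = atan2(R₂₃, R₁₃) mod 2π = 6.202487; γ = atan2(R₃₂, −R₃₁) mod 2π = 2.658095
First d^1_{0,0}(β=1.6238), then the phase factors e^{-i(0)α} and e^{-i(0)γ}:
c=cos(1.623782/2)=0.688128, s=sin(1.623782/2)=0.725590; N=√[1·1·1·1]=1.000000
k∈{0,1} keeps every argument non-negative
  k=0: (−1)^0·1.0000/(1)·0.6881^2·0.7256^0 = +0.473520
  k=1: (−1)^1·1.0000/(1)·0.6881^0·0.7256^2 = -0.526480
d^1_{0,0}(1.6238) = +0.473520 -0.526480 = -0.052960
|D^1_{0,0}|² = |d^1_{0,0}(β)|² = (-0.052960)² = 0.002805 (the z-rotation phases have unit modulus)

P=0.0028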